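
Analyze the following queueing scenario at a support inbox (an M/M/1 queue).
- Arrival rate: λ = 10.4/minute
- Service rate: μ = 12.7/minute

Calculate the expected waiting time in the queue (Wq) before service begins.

First, compute utilization: ρ = λ/μ = 10.4/12.7 = 0.8189
For M/M/1: Wq = λ/(μ(μ-λ))
Wq = 10.4/(12.7 × (12.7-10.4))
Wq = 10.4/(12.7 × 2.30)
Wq = 0.3560 minutes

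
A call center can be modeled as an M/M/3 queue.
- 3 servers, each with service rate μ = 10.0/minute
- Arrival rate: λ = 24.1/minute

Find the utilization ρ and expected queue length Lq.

Traffic intensity: ρ = λ/(cμ) = 24.1/(3×10.0) = 0.8033
Since ρ = 0.8033 < 1, system is stable.
Offered load a = λ/μ = cρ = 24.1/10.0 = 2.4100
P₀ = [ Σₙ₌₀^2 aⁿ/n! + a^3/(3!(1-ρ)) ]⁻¹
Σ = a^0/0! + a^1/1! + a^2/2! = 1.00000 + 2.41000 + 2.90405 = 6.3140
a^3/(3!(1-ρ)) = 13.9975/(6 × 0.196667) = 11.8623
P₀ = 1/(6.3140 + 11.8623) = 0.05502
Lq = P₀·a^3·ρ / (3!(1-ρ)²) = 0.055017 × 13.9975 × 0.80333 / (6 × 0.038678) = 2.6658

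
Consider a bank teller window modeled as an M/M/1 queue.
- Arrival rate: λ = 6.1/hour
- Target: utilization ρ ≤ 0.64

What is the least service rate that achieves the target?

ρ = λ/μ, so μ = λ/ρ
μ ≥ 6.1/0.64 = 9.5312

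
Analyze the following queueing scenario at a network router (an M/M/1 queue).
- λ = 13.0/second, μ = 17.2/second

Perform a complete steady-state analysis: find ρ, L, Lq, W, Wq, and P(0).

Step 1: ρ = λ/μ = 13.0/17.2 = 0.7558
Step 2: L = λ/(μ-λ) = 13.0/4.20 = 3.0952
Step 3: Lq = λ²/(μ(μ-λ)) = 169.00/(17.2×4.20) = 2.3394
Step 4: W = 1/(μ-λ) = 1/4.20 = 0.238095
Step 5: Wq = λ/(μ(μ-λ)) = 13.0/(17.2×4.20) = 0.1800
Step 6: P(0) = 1-ρ = 0.2442
Verify: L = λW = 13.0×0.238095 = 3.0952 ✔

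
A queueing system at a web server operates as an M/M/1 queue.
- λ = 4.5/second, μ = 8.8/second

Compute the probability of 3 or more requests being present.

ρ = λ/μ = 4.5/8.8 = 0.5114
P(N ≥ n) = ρⁿ
P(N ≥ 3) = 0.5114^3
P(N ≥ 3) = 0.1337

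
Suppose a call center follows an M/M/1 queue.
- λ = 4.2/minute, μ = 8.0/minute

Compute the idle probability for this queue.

ρ = λ/μ = 4.2/8.0 = 0.5250
P(0) = 1 - ρ = 1 - 0.5250 = 0.4750
The server is idle 47.50% of the time.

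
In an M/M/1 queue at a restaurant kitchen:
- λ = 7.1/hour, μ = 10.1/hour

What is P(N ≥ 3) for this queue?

ρ = λ/μ = 7.1/10.1 = 0.7030
P(N ≥ n) = ρⁿ
P(N ≥ 3) = 0.7030^3
P(N ≥ 3) = 0.3474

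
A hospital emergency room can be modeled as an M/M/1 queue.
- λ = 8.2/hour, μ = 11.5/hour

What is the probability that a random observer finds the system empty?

ρ = λ/μ = 8.2/11.5 = 0.7130
P(0) = 1 - ρ = 1 - 0.7130 = 0.2870
The server is idle 28.70% of the time.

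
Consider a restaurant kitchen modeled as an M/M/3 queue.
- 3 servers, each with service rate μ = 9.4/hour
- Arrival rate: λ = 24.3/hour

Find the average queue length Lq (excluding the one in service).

Traffic intensity: ρ = λ/(cμ) = 24.3/(3×9.4) = 0.8617
Since ρ = 0.8617 < 1, system is stable.
Offered load a = λ/μ = cρ = 24.3/9.4 = 2.5851
P₀ = [ Σₙ₌₀^2 aⁿ/n! + a^3/(3!(1-ρ)) ]⁻¹
Σ = a^0/0! + a^1/1! + a^2/2! = 1.0000 + 2.5851 + 3.3414 = 6.9265
a^3/(3!(1-ρ)) = 17.2757/(6 × 0.138298) = 20.8194
P₀ = 1/(6.9265 + 20.8194) = 0.03604
Lq = P₀·a^3·ρ / (3!(1-ρ)²) = 0.036041 × 17.2757 × 0.86170 / (6 × 0.019126) = 4.6753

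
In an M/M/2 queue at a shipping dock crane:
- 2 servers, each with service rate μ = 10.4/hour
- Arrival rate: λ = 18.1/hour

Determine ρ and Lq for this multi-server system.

Traffic intensity: ρ = λ/(cμ) = 18.1/(2×10.4) = 0.8702
Since ρ = 0.8702 < 1, system is stable.
Offered load a = λ/μ = cρ = 18.1/10.4 = 1.7404
P₀ = [ Σₙ₌₀^1 aⁿ/n! + a^2/(2!(1-ρ)) ]⁻¹
Σ = a^0/0! + a^1/1! = 1.0000 + 1.7404 = 2.7404
a^2/(2!(1-ρ)) = 3.02894/(2 × 0.129808) = 11.6670
P₀ = 1/(2.7404 + 11.6670) = 0.06941
Lq = P₀·a^2·ρ / (2!(1-ρ)²) = 0.069409 × 3.0289 × 0.87019 / (2 × 0.016850) = 5.4286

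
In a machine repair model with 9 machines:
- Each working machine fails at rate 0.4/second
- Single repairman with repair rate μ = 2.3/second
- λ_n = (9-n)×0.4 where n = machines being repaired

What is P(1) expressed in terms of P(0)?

P(1)/P(0) = ∏_{i=0}^{1-1} λ_i/μ_{i+1}
= (9-0)×0.4/2.3
= 1.5652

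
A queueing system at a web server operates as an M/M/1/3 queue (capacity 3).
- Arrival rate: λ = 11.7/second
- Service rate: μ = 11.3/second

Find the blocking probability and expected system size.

ρ = λ/μ = 11.7/11.3 = 1.0354
P₀ = (1-ρ)/(1-ρ^(K+1)) = (1-1.0354)/(1-1.0354^4) = -0.03540/-0.1493 = 0.2371
P_K = P₀×ρ^K = 0.2371 × 1.0354^3 = 0.2371 × 1.1100 = 0.2632
Blocking probability P_3 = 0.2632 (26.32%)
L = ρ[1 - (K+1)ρ^K + Kρ^(K+1)] / [(1-ρ)(1-ρ^(K+1))]
L = 1.0354 × (1 - 4×1.1100038 + 3×1.1492980) / ((1 - 1.0354) × (1 - 1.1492980)) = 1.5435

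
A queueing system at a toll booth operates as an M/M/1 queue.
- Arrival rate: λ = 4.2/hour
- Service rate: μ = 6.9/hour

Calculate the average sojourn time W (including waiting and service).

First, compute utilization: ρ = λ/μ = 4.2/6.9 = 0.6087
For M/M/1: W = 1/(μ-λ)
W = 1/(6.9-4.2) = 1/2.70
W = 0.3704 hours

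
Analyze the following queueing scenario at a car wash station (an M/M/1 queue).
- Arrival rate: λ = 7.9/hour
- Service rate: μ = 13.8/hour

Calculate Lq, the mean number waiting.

ρ = λ/μ = 7.9/13.8 = 0.5725
For M/M/1: Lq = λ²/(μ(μ-λ))
Lq = 62.41/(13.8 × 5.90)
Lq = 0.7665 cars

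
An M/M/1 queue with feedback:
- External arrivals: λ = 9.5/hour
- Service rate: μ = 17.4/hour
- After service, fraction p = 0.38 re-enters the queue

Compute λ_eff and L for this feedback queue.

Effective arrival rate: λ_eff = λ/(1-p) = 9.5/(1-0.38) = 9.5/0.62 = 15.32258
ρ = λ_eff/μ = 15.32258/17.4 = 0.880608
L = ρ/(1-ρ) = 0.880608/(1-0.880608) = 7.3758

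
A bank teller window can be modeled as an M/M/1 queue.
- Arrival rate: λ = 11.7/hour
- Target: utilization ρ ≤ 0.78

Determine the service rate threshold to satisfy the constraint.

ρ = λ/μ, so μ = λ/ρ
μ ≥ 11.7/0.78 = 15.0000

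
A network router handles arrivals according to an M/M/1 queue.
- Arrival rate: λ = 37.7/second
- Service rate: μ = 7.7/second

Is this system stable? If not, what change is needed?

Stability requires ρ = λ/(cμ) < 1
ρ = 37.7/(1 × 7.7) = 37.7/7.70 = 4.8961
Since 4.8961 ≥ 1, the system is UNSTABLE.
Queue grows without bound. Need μ > λ = 37.7.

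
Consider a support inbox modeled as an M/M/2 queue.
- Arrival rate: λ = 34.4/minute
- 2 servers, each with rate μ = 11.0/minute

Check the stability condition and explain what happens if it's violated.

Stability requires ρ = λ/(cμ) < 1
ρ = 34.4/(2 × 11.0) = 34.4/22.00 = 1.5636
Since 1.5636 ≥ 1, the system is UNSTABLE.
Need c > λ/μ = 34.4/11.0 = 3.13.
Minimum servers needed: c = 4.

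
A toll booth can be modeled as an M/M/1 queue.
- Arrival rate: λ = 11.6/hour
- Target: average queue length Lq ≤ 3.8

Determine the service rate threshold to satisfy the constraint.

For M/M/1: Lq = λ²/(μ(μ-λ))
Need Lq ≤ 3.8, i.e. μ(μ-λ) ≥ λ²/3.8
μ² - 11.6μ - 134.56/3.8 ≥ 0  →  μ² - 11.6μ - 35.41053 ≥ 0
Quadratic formula (positive root): μ = [λ + √(λ² + 4×35.41053)]/2
Discriminant: 134.56 + 4×35.41053 = 276.2021, √276.2021 = 16.61933
μ ≥ (11.6 + 16.61933)/2 = 14.1097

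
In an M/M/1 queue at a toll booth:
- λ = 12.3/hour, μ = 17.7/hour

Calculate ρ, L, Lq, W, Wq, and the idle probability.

Step 1: ρ = λ/μ = 12.3/17.7 = 0.6949
Step 2: L = λ/(μ-λ) = 12.3/5.40 = 2.2778
Step 3: Lq = λ²/(μ(μ-λ)) = 151.29/(17.7×5.40) = 1.5829
Step 4: W = 1/(μ-λ) = 1/5.40 = 0.18519
Step 5: Wq = λ/(μ(μ-λ)) = 12.3/(17.7×5.40) = 0.1287
Step 6: P(0) = 1-ρ = 0.3051
Verify: L = λW = 12.3×0.18519 = 2.2778 ✔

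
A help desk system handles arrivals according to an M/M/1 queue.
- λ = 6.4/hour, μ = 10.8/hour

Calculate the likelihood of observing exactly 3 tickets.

ρ = λ/μ = 6.4/10.8 = 0.5926
P(n) = (1-ρ)ρⁿ
P(3) = (1-0.5926) × 0.5926^3
P(3) = 0.4074 × 0.2081
P(3) = 0.08478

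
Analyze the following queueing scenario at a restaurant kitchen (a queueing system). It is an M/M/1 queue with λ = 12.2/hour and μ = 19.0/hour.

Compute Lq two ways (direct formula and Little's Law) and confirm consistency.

Method 1 (direct): Lq = λ²/(μ(μ-λ)) = 148.84/(19.0 × 6.80) = 1.1520

Method 2 (Little's Law):
W = 1/(μ-λ) = 1/6.80 = 0.14706
Wq = W - 1/μ = 0.14706 - 0.052632 = 0.09443
Lq = λWq = 12.2 × 0.09443 = 1.1520 ✔ (matches Method 1)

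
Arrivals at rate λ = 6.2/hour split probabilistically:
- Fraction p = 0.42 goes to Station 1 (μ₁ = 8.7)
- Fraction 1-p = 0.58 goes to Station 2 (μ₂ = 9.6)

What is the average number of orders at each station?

Effective rates: λ₁ = 6.2×0.42 = 2.604, λ₂ = 6.2×0.58 = 3.596
Station 1: ρ₁ = 2.604/8.7 = 0.29931, L₁ = ρ₁/(1-ρ₁) = 0.29931/(1-0.29931) = 0.4272
Station 2: ρ₂ = 3.596/9.6 = 0.37458, L₂ = ρ₂/(1-ρ₂) = 0.37458/(1-0.37458) = 0.5989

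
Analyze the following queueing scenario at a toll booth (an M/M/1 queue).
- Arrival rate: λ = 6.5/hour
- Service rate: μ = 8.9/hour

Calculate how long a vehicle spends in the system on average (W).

First, compute utilization: ρ = λ/μ = 6.5/8.9 = 0.7303
For M/M/1: W = 1/(μ-λ)
W = 1/(8.9-6.5) = 1/2.40
W = 0.4167 hours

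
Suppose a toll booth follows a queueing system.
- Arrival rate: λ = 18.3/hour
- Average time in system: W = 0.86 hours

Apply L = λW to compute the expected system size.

Little's Law: L = λW
L = 18.3 × 0.86 = 15.7380 vehicles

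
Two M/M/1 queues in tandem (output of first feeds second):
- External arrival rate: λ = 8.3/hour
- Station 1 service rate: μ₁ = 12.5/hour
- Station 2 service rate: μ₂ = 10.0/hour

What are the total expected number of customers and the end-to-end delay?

By Jackson's theorem, each station behaves as independent M/M/1.
Station 1: ρ₁ = 8.3/12.5 = 0.6640, L₁ = ρ₁/(1-ρ₁) = λ/(μ₁-λ) = 8.3/4.20 = 1.97619
Station 2: ρ₂ = 8.3/10.0 = 0.8300, L₂ = ρ₂/(1-ρ₂) = λ/(μ₂-λ) = 8.3/1.70 = 4.88235
Total: L = L₁ + L₂ = 1.97619 + 4.88235 = 6.8585
W = L/λ = 6.8585/8.3 = 0.8263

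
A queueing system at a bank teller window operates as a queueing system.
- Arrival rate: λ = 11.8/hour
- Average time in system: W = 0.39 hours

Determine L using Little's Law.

Little's Law: L = λW
L = 11.8 × 0.39 = 4.6020 transactions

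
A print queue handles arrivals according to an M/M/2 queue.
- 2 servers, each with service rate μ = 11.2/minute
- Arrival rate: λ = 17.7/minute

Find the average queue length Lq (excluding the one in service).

Traffic intensity: ρ = λ/(cμ) = 17.7/(2×11.2) = 0.7902
Since ρ = 0.7902 < 1, system is stable.
Offered load a = λ/μ = cρ = 17.7/11.2 = 1.5804
P₀ = [ Σₙ₌₀^1 aⁿ/n! + a^2/(2!(1-ρ)) ]⁻¹
Σ = a^0/0! + a^1/1! = 1.0000 + 1.5804 = 2.5804
a^2/(2!(1-ρ)) = 2.49753/(2 × 0.209821) = 5.9516
P₀ = 1/(2.5804 + 5.9516) = 0.1172
Lq = P₀·a^2·ρ / (2!(1-ρ)²) = 0.11721 × 2.4975 × 0.79018 / (2 × 0.044025) = 2.6270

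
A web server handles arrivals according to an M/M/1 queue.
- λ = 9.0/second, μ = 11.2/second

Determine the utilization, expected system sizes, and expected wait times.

Step 1: ρ = λ/μ = 9.0/11.2 = 0.8036
Step 2: L = λ/(μ-λ) = 9.0/2.20 = 4.0909
Step 3: Lq = λ²/(μ(μ-λ)) = 81.00/(11.2×2.20) = 3.2873
Step 4: W = 1/(μ-λ) = 1/2.20 = 0.454545
Step 5: Wq = λ/(μ(μ-λ)) = 9.0/(11.2×2.20) = 0.3653
Step 6: P(0) = 1-ρ = 0.1964
Verify: L = λW = 9.0×0.454545 = 4.0909 ✔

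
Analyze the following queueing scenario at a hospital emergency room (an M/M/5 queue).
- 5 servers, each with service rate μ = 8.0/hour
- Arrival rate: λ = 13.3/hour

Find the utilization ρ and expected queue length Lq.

Traffic intensity: ρ = λ/(cμ) = 13.3/(5×8.0) = 0.3325
Since ρ = 0.3325 < 1, system is stable.
Offered load a = λ/μ = cρ = 13.3/8.0 = 1.6625
P₀ = [ Σₙ₌₀^4 aⁿ/n! + a^5/(5!(1-ρ)) ]⁻¹
Σ = a^0/0! + a^1/1! + a^2/2! + a^3/3! + a^4/4! = 1.0000 + 1.6625 + 1.3820 + 0.7658 + 0.3183 = 5.1286
a^5/(5!(1-ρ)) = 12.7001/(120 × 0.6675) = 0.1586
P₀ = 1/(5.1286 + 0.1586) = 0.1891
Lq = P₀·a^5·ρ / (5!(1-ρ)²) = 0.18914 × 12.7001 × 0.33250 / (120 × 0.44556) = 0.01494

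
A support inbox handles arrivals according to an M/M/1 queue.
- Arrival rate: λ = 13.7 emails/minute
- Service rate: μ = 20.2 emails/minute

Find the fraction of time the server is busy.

Server utilization: ρ = λ/μ
ρ = 13.7/20.2 = 0.6782
The server is busy 67.82% of the time.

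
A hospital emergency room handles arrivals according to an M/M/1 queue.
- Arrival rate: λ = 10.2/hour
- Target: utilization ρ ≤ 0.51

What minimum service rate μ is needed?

ρ = λ/μ, so μ = λ/ρ
μ ≥ 10.2/0.51 = 20.0000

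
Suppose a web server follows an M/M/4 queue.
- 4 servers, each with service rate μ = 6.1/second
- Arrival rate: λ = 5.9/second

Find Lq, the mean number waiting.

Traffic intensity: ρ = λ/(cμ) = 5.9/(4×6.1) = 0.2418
Since ρ = 0.2418 < 1, system is stable.
Offered load a = λ/μ = cρ = 5.9/6.1 = 0.9672
P₀ = [ Σₙ₌₀^3 aⁿ/n! + a^4/(4!(1-ρ)) ]⁻¹
Σ = a^0/0! + a^1/1! + a^2/2! + a^3/3! = 1.0000 + 0.9672 + 0.4678 + 0.1508 = 2.5858
a^4/(4!(1-ρ)) = 0.87516/(24 × 0.75820) = 0.04809
P₀ = 1/(2.5858 + 0.04809) = 0.3797
Lq = P₀·a^4·ρ / (4!(1-ρ)²) = 0.37967 × 0.87516 × 0.24180 / (24 × 0.57486) = 0.005823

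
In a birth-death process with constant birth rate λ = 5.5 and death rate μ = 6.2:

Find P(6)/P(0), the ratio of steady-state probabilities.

For constant rates: P(n)/P(0) = (λ/μ)^n
P(6)/P(0) = (5.5/6.2)^6 = 0.8871^6 = 0.4873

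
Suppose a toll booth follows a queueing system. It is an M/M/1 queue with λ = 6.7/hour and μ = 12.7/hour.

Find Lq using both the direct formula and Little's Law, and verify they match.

Method 1 (direct): Lq = λ²/(μ(μ-λ)) = 44.89/(12.7 × 6.00) = 0.5891

Method 2 (Little's Law):
W = 1/(μ-λ) = 1/6.00 = 0.16667
Wq = W - 1/μ = 0.16667 - 0.078740 = 0.08793
Lq = λWq = 6.7 × 0.08793 = 0.5891 ✔ (matches Method 1)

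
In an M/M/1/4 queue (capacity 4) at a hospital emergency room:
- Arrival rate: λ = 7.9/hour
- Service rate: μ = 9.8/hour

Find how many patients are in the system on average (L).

ρ = λ/μ = 7.9/9.8 = 0.80612
P₀ = (1-ρ)/(1-ρ^(K+1)) = (1-0.80612)/(1-0.80612^5) = 0.19388/0.65959 = 0.2939
P_K = P₀×ρ^K = 0.2939 × 0.80612^4 = 0.2939 × 0.4223 = 0.1241
L = ρ[1 - (K+1)ρ^K + Kρ^(K+1)] / [(1-ρ)(1-ρ^(K+1))]
L = 0.80612 × (1 - 5×0.42228 + 4×0.34041) / ((1 - 0.80612) × (1 - 0.34041)) = 1.5774 patients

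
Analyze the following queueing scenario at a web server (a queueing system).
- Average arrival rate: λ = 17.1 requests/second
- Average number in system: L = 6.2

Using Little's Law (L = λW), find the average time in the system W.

Little's Law: L = λW, so W = L/λ
W = 6.2/17.1 = 0.3626 seconds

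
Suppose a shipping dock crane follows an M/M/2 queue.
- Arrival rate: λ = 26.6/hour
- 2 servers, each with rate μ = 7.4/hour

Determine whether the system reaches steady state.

Stability requires ρ = λ/(cμ) < 1
ρ = 26.6/(2 × 7.4) = 26.6/14.80 = 1.7973
Since 1.7973 ≥ 1, the system is UNSTABLE.
Need c > λ/μ = 26.6/7.4 = 3.59.
Minimum servers needed: c = 4.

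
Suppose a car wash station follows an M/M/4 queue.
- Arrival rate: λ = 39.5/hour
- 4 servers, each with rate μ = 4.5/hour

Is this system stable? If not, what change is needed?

Stability requires ρ = λ/(cμ) < 1
ρ = 39.5/(4 × 4.5) = 39.5/18.00 = 2.1944
Since 2.1944 ≥ 1, the system is UNSTABLE.
Need c > λ/μ = 39.5/4.5 = 8.78.
Minimum servers needed: c = 9.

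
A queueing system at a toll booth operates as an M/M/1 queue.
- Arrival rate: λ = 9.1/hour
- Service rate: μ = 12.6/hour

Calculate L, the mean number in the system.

ρ = λ/μ = 9.1/12.6 = 0.7222
For M/M/1: L = λ/(μ-λ)
L = 9.1/(12.6-9.1) = 9.1/3.50
L = 2.6000 vehicles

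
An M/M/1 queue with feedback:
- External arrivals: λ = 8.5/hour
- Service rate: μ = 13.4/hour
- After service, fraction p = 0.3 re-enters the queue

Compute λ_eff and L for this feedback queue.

Effective arrival rate: λ_eff = λ/(1-p) = 8.5/(1-0.3) = 8.5/0.70 = 12.142857
ρ = λ_eff/μ = 12.142857/13.4 = 0.9061834
L = ρ/(1-ρ) = 0.9061834/(1-0.9061834) = 9.6591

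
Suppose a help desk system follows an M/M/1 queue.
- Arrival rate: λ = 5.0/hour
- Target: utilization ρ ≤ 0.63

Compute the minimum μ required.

ρ = λ/μ, so μ = λ/ρ
μ ≥ 5.0/0.63 = 7.9365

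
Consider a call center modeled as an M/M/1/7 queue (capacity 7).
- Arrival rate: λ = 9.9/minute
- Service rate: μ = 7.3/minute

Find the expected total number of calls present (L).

ρ = λ/μ = 9.9/7.3 = 1.3561644
P₀ = (1-ρ)/(1-ρ^(K+1)) = (1-1.3561644)/(1-1.3561644^8) = -0.3562/-10.4419 = 0.03411
P_K = P₀×ρ^K = 0.03411 × 1.3561644^7 = 0.03411 × 8.4370 = 0.2878
L = ρ[1 - (K+1)ρ^K + Kρ^(K+1)] / [(1-ρ)(1-ρ^(K+1))]
L = 1.3561644 × (1 - 8×8.436968 + 7×11.44192) / ((1 - 1.3561644) × (1 - 11.44192)) = 4.9585 calls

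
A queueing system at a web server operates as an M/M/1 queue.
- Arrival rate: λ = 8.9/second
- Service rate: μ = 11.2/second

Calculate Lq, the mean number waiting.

ρ = λ/μ = 8.9/11.2 = 0.7946
For M/M/1: Lq = λ²/(μ(μ-λ))
Lq = 79.21/(11.2 × 2.30)
Lq = 3.0749 requests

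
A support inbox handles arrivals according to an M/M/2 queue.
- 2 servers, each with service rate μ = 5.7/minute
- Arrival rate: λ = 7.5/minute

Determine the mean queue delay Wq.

Traffic intensity: ρ = λ/(cμ) = 7.5/(2×5.7) = 0.6579
Since ρ = 0.6579 < 1, system is stable.
Offered load a = λ/μ = cρ = 7.5/5.7 = 1.3158
P₀ = [ Σₙ₌₀^1 aⁿ/n! + a^2/(2!(1-ρ)) ]⁻¹
Σ = a^0/0! + a^1/1! = 1.0000 + 1.3158 = 2.3158
a^2/(2!(1-ρ)) = 1.7313/(2 × 0.3421) = 2.5304
P₀ = 1/(2.3158 + 2.5304) = 0.2063
Lq = P₀·a^2·ρ / (2!(1-ρ)²) = 0.20635 × 1.7313 × 0.65789 / (2 × 0.11704) = 1.0041
Wq = Lq/λ = 1.0041/7.5 = 0.1339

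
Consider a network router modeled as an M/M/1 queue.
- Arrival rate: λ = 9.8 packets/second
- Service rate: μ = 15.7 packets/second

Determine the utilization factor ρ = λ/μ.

Server utilization: ρ = λ/μ
ρ = 9.8/15.7 = 0.6242
The server is busy 62.42% of the time.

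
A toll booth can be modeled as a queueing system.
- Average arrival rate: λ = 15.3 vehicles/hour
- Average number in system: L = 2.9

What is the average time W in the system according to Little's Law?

Little's Law: L = λW, so W = L/λ
W = 2.9/15.3 = 0.1895 hours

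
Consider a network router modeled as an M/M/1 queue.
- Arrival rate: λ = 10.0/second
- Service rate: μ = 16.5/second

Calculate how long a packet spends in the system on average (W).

First, compute utilization: ρ = λ/μ = 10.0/16.5 = 0.6061
For M/M/1: W = 1/(μ-λ)
W = 1/(16.5-10.0) = 1/6.50
W = 0.1538 seconds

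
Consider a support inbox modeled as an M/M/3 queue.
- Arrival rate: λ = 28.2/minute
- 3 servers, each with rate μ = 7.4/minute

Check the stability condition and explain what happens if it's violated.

Stability requires ρ = λ/(cμ) < 1
ρ = 28.2/(3 × 7.4) = 28.2/22.20 = 1.2703
Since 1.2703 ≥ 1, the system is UNSTABLE.
Need c > λ/μ = 28.2/7.4 = 3.81.
Minimum servers needed: c = 4.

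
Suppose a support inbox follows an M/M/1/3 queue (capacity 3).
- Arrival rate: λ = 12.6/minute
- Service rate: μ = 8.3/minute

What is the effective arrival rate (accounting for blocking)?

ρ = λ/μ = 12.6/8.3 = 1.51807
P₀ = (1-ρ)/(1-ρ^(K+1)) = (1-1.51807)/(1-1.51807^4) = -0.5181/-4.3109 = 0.1202
P_K = P₀×ρ^K = 0.12018 × 1.51807^3 = 0.12018 × 3.4984 = 0.4204
λ_eff = λ(1-P_K) = 12.6 × (1 - 0.420434) = 12.6 × 0.579566 = 7.3025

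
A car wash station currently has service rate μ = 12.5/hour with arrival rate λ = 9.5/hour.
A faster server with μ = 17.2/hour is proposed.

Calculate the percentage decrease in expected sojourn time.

System 1: ρ₁ = 9.5/12.5 = 0.7600, W₁ = 1/(12.5-9.5) = 0.33333
System 2: ρ₂ = 9.5/17.2 = 0.5523, W₂ = 1/(17.2-9.5) = 0.12987
Improvement: (W₁-W₂)/W₁ = (0.33333-0.12987)/0.33333 = 61.04%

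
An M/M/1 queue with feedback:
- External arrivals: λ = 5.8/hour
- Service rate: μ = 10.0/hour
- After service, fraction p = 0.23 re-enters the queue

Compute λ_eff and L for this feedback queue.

Effective arrival rate: λ_eff = λ/(1-p) = 5.8/(1-0.23) = 5.8/0.77 = 7.53247
ρ = λ_eff/μ = 7.53247/10.0 = 0.753247
L = ρ/(1-ρ) = 0.753247/(1-0.753247) = 3.0526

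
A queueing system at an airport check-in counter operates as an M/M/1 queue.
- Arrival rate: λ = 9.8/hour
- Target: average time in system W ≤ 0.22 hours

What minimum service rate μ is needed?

For M/M/1: W = 1/(μ-λ)
Need W ≤ 0.22, so 1/(μ-λ) ≤ 0.22
μ - λ ≥ 1/0.22 = 4.5455
μ ≥ 9.8 + 4.5455 = 14.3455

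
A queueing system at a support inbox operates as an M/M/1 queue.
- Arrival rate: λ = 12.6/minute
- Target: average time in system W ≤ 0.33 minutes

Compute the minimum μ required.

For M/M/1: W = 1/(μ-λ)
Need W ≤ 0.33, so 1/(μ-λ) ≤ 0.33
μ - λ ≥ 1/0.33 = 3.0303
μ ≥ 12.6 + 3.0303 = 15.6303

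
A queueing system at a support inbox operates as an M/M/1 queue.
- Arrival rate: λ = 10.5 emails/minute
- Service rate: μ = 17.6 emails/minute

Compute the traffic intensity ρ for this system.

Server utilization: ρ = λ/μ
ρ = 10.5/17.6 = 0.5966
The server is busy 59.66% of the time.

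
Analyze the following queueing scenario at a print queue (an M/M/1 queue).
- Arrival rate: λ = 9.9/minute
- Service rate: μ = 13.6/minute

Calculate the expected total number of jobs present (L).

ρ = λ/μ = 9.9/13.6 = 0.7279
For M/M/1: L = λ/(μ-λ)
L = 9.9/(13.6-9.9) = 9.9/3.70
L = 2.6757 jobs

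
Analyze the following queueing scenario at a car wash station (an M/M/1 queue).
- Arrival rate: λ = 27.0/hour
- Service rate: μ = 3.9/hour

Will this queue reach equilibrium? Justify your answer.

Stability requires ρ = λ/(cμ) < 1
ρ = 27.0/(1 × 3.9) = 27.0/3.90 = 6.9231
Since 6.9231 ≥ 1, the system is UNSTABLE.
Queue grows without bound. Need μ > λ = 27.0.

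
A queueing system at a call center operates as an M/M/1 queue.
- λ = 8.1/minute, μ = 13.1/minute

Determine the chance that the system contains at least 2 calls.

ρ = λ/μ = 8.1/13.1 = 0.6183
P(N ≥ n) = ρⁿ
P(N ≥ 2) = 0.6183^2
P(N ≥ 2) = 0.3823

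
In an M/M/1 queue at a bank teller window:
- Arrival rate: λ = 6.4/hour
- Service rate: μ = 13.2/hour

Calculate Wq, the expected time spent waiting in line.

First, compute utilization: ρ = λ/μ = 6.4/13.2 = 0.4848
For M/M/1: Wq = λ/(μ(μ-λ))
Wq = 6.4/(13.2 × (13.2-6.4))
Wq = 6.4/(13.2 × 6.80)
Wq = 0.07130 hours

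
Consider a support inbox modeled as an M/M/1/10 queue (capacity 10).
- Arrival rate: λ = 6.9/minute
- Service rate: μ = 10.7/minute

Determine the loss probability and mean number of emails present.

ρ = λ/μ = 6.9/10.7 = 0.64486
P₀ = (1-ρ)/(1-ρ^(K+1)) = (1-0.64486)/(1-0.64486^11) = 0.3551/0.9920 = 0.3580
P_K = P₀×ρ^K = 0.35801 × 0.64486^10 = 0.35801 × 0.012435 = 0.004452
Blocking probability P_10 = 0.004452 (0.45%)
L = ρ[1 - (K+1)ρ^K + Kρ^(K+1)] / [(1-ρ)(1-ρ^(K+1))]
L = 0.64486 × (1 - 11×0.012435 + 10×0.0080190) / ((1 - 0.64486) × (1 - 0.0080190)) = 1.7269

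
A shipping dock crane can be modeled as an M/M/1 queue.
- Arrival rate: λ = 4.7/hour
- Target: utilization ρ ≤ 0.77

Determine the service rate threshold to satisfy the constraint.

ρ = λ/μ, so μ = λ/ρ
μ ≥ 4.7/0.77 = 6.1039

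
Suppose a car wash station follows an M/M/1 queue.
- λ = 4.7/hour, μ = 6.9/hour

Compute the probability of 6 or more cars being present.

ρ = λ/μ = 4.7/6.9 = 0.68116
P(N ≥ n) = ρⁿ
P(N ≥ 6) = 0.68116^6
P(N ≥ 6) = 0.09988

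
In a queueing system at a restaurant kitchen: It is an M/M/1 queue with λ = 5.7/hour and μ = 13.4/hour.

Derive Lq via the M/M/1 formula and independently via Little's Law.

Method 1 (direct): Lq = λ²/(μ(μ-λ)) = 32.49/(13.4 × 7.70) = 0.3149

Method 2 (Little's Law):
W = 1/(μ-λ) = 1/7.70 = 0.12987
Wq = W - 1/μ = 0.12987 - 0.074627 = 0.05524
Lq = λWq = 5.7 × 0.05524 = 0.3149 ✔ (matches Method 1)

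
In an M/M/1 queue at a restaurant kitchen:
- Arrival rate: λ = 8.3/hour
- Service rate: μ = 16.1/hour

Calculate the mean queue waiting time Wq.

First, compute utilization: ρ = λ/μ = 8.3/16.1 = 0.5155
For M/M/1: Wq = λ/(μ(μ-λ))
Wq = 8.3/(16.1 × (16.1-8.3))
Wq = 8.3/(16.1 × 7.80)
Wq = 0.06609 hours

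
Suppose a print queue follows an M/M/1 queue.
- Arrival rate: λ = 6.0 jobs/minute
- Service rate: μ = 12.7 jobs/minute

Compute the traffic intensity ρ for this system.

Server utilization: ρ = λ/μ
ρ = 6.0/12.7 = 0.4724
The server is busy 47.24% of the time.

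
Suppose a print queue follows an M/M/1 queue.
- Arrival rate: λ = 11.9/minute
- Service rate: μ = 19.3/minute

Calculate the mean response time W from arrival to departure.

First, compute utilization: ρ = λ/μ = 11.9/19.3 = 0.6166
For M/M/1: W = 1/(μ-λ)
W = 1/(19.3-11.9) = 1/7.40
W = 0.1351 minutes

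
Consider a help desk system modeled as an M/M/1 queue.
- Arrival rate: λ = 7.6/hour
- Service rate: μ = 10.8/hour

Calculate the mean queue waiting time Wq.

First, compute utilization: ρ = λ/μ = 7.6/10.8 = 0.7037
For M/M/1: Wq = λ/(μ(μ-λ))
Wq = 7.6/(10.8 × (10.8-7.6))
Wq = 7.6/(10.8 × 3.20)
Wq = 0.2199 hours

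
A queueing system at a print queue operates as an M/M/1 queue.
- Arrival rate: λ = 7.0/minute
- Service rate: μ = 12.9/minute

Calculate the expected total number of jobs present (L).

ρ = λ/μ = 7.0/12.9 = 0.5426
For M/M/1: L = λ/(μ-λ)
L = 7.0/(12.9-7.0) = 7.0/5.90
L = 1.1864 jobs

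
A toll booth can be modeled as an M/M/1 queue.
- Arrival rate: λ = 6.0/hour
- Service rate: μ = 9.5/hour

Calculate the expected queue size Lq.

ρ = λ/μ = 6.0/9.5 = 0.6316
For M/M/1: Lq = λ²/(μ(μ-λ))
Lq = 36.00/(9.5 × 3.50)
Lq = 1.0827 vehicles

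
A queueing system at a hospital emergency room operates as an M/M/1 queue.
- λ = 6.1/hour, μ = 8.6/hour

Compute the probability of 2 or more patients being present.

ρ = λ/μ = 6.1/8.6 = 0.7093
P(N ≥ n) = ρⁿ
P(N ≥ 2) = 0.7093^2
P(N ≥ 2) = 0.5031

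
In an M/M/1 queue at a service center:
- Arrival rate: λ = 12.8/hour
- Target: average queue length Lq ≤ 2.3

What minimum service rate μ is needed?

For M/M/1: Lq = λ²/(μ(μ-λ))
Need Lq ≤ 2.3, i.e. μ(μ-λ) ≥ λ²/2.3
μ² - 12.8μ - 163.84/2.3 ≥ 0  →  μ² - 12.8μ - 71.23478 ≥ 0
Quadratic formula (positive root): μ = [λ + √(λ² + 4×71.23478)]/2
Discriminant: 163.84 + 4×71.23478 = 448.7791, √448.7791 = 21.1844
μ ≥ (12.8 + 21.1844)/2 = 16.9922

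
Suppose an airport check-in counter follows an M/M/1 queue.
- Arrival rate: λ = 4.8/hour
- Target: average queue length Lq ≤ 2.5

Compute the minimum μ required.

For M/M/1: Lq = λ²/(μ(μ-λ))
Need Lq ≤ 2.5, i.e. μ(μ-λ) ≥ λ²/2.5
μ² - 4.8μ - 23.04/2.5 ≥ 0  →  μ² - 4.8μ - 9.2160 ≥ 0
Quadratic formula (positive root): μ = [λ + √(λ² + 4×9.2160)]/2
Discriminant: 23.04 + 4×9.2160 = 59.9040, √59.9040 = 7.7398
μ ≥ (4.8 + 7.7398)/2 = 6.2699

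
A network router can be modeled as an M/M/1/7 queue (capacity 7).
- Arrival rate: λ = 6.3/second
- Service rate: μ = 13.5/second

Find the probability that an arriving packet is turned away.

ρ = λ/μ = 6.3/13.5 = 0.466667
P₀ = (1-ρ)/(1-ρ^(K+1)) = (1-0.466667)/(1-0.466667^8) = 0.5333/0.9978 = 0.5345
P_K = P₀×ρ^K = 0.5345 × 0.466667^7 = 0.5345 × 0.004820 = 0.002576
Blocking probability = 0.26%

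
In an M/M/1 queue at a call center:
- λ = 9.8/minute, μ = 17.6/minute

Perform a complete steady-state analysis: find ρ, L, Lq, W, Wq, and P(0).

Step 1: ρ = λ/μ = 9.8/17.6 = 0.5568
Step 2: L = λ/(μ-λ) = 9.8/7.80 = 1.2564
Step 3: Lq = λ²/(μ(μ-λ)) = 96.04/(17.6×7.80) = 0.6996
Step 4: W = 1/(μ-λ) = 1/7.80 = 0.1282
Step 5: Wq = λ/(μ(μ-λ)) = 9.8/(17.6×7.80) = 0.07139
Step 6: P(0) = 1-ρ = 0.4432
Verify: L = λW = 9.8×0.1282 = 1.2564 ✔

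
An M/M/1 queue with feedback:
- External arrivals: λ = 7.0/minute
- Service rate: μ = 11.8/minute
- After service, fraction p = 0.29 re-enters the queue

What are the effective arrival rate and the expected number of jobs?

Effective arrival rate: λ_eff = λ/(1-p) = 7.0/(1-0.29) = 7.0/0.71 = 9.85915
ρ = λ_eff/μ = 9.85915/11.8 = 0.83552
L = ρ/(1-ρ) = 0.83552/(1-0.83552) = 5.0798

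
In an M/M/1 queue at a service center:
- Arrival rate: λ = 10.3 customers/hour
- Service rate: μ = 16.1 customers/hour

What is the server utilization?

Server utilization: ρ = λ/μ
ρ = 10.3/16.1 = 0.6398
The server is busy 63.98% of the time.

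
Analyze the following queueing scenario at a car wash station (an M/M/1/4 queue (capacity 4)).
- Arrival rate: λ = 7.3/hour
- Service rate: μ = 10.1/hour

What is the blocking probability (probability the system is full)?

ρ = λ/μ = 7.3/10.1 = 0.722772
P₀ = (1-ρ)/(1-ρ^(K+1)) = (1-0.722772)/(1-0.722772^5) = 0.2772/0.8028 = 0.3453
P_K = P₀×ρ^K = 0.34535 × 0.722772^4 = 0.34535 × 0.27290 = 0.09425
Blocking probability = 9.42%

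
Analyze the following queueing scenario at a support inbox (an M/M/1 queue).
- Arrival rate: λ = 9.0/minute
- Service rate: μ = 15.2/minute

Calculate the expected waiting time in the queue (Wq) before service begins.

First, compute utilization: ρ = λ/μ = 9.0/15.2 = 0.5921
For M/M/1: Wq = λ/(μ(μ-λ))
Wq = 9.0/(15.2 × (15.2-9.0))
Wq = 9.0/(15.2 × 6.20)
Wq = 0.09550 minutes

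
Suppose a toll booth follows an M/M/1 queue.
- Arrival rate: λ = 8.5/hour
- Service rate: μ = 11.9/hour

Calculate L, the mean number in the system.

ρ = λ/μ = 8.5/11.9 = 0.7143
For M/M/1: L = λ/(μ-λ)
L = 8.5/(11.9-8.5) = 8.5/3.40
L = 2.5000 vehicles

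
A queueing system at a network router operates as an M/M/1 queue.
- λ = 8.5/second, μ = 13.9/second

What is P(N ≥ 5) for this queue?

ρ = λ/μ = 8.5/13.9 = 0.61151
P(N ≥ n) = ρⁿ
P(N ≥ 5) = 0.61151^5
P(N ≥ 5) = 0.08551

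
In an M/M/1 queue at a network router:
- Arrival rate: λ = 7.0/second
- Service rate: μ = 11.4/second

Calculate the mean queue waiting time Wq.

First, compute utilization: ρ = λ/μ = 7.0/11.4 = 0.6140
For M/M/1: Wq = λ/(μ(μ-λ))
Wq = 7.0/(11.4 × (11.4-7.0))
Wq = 7.0/(11.4 × 4.40)
Wq = 0.1396 seconds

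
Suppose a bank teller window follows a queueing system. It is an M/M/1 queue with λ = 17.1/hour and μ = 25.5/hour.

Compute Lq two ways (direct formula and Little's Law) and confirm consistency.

Method 1 (direct): Lq = λ²/(μ(μ-λ)) = 292.41/(25.5 × 8.40) = 1.3651

Method 2 (Little's Law):
W = 1/(μ-λ) = 1/8.40 = 0.11905
Wq = W - 1/μ = 0.11905 - 0.039216 = 0.07983
Lq = λWq = 17.1 × 0.07983 = 1.3651 ✔ (matches Method 1)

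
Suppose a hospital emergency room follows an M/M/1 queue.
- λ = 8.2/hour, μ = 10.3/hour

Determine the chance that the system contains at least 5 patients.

ρ = λ/μ = 8.2/10.3 = 0.7961
P(N ≥ n) = ρⁿ
P(N ≥ 5) = 0.7961^5
P(N ≥ 5) = 0.3198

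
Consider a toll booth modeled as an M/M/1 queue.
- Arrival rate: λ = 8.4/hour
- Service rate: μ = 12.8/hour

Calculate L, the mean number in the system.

ρ = λ/μ = 8.4/12.8 = 0.6562
For M/M/1: L = λ/(μ-λ)
L = 8.4/(12.8-8.4) = 8.4/4.40
L = 1.9091 vehicles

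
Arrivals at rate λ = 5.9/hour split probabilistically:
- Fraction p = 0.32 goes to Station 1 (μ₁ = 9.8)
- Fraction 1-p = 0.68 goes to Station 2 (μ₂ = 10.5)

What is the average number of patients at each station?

Effective rates: λ₁ = 5.9×0.32 = 1.888, λ₂ = 5.9×0.68 = 4.012
Station 1: ρ₁ = 1.888/9.8 = 0.19265, L₁ = ρ₁/(1-ρ₁) = 0.19265/(1-0.19265) = 0.2386
Station 2: ρ₂ = 4.012/10.5 = 0.3821, L₂ = ρ₂/(1-ρ₂) = 0.3821/(1-0.3821) = 0.6184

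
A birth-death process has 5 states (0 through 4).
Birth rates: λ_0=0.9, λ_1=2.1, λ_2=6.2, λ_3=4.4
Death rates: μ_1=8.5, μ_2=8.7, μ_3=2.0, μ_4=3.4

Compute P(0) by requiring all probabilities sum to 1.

Ratios P(n)/P(0) = (λ₀···λₙ₋₁)/(μ₁···μₙ):
P(1)/P(0) = (0.9)/(8.5) = 0.1059
P(2)/P(0) = (0.9×2.1)/(8.5×8.7) = 0.02556
P(3)/P(0) = (0.9×2.1×6.2)/(8.5×8.7×2.0) = 0.07923
P(4)/P(0) = (0.9×2.1×6.2×4.4)/(8.5×8.7×2.0×3.4) = 0.1025

Normalization: ∑ P(n) = 1
P(0) × (1.0000 + 0.1059 + 0.02556 + 0.07923 + 0.1025) = 1
P(0) × 1.3132 = 1
P(0) = 1/1.3132 = 0.7615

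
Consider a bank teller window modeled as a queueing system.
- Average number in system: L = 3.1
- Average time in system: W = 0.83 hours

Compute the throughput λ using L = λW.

Little's Law: L = λW, so λ = L/W
λ = 3.1/0.83 = 3.7349 transactions/hour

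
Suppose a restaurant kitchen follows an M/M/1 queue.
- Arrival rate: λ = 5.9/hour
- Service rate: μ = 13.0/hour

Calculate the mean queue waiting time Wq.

First, compute utilization: ρ = λ/μ = 5.9/13.0 = 0.4538
For M/M/1: Wq = λ/(μ(μ-λ))
Wq = 5.9/(13.0 × (13.0-5.9))
Wq = 5.9/(13.0 × 7.10)
Wq = 0.06392 hours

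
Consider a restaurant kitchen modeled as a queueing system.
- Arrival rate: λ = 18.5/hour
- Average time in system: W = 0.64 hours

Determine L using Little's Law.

Little's Law: L = λW
L = 18.5 × 0.64 = 11.8400 orders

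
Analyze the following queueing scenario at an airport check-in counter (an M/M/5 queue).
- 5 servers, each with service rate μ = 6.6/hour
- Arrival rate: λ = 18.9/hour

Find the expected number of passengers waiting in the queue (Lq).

Traffic intensity: ρ = λ/(cμ) = 18.9/(5×6.6) = 0.5727
Since ρ = 0.5727 < 1, system is stable.
Offered load a = λ/μ = cρ = 18.9/6.6 = 2.8636
P₀ = [ Σₙ₌₀^4 aⁿ/n! + a^5/(5!(1-ρ)) ]⁻¹
Σ = a^0/0! + a^1/1! + a^2/2! + a^3/3! + a^4/4! = 1.00000 + 2.86364 + 4.10021 + 3.91383 + 2.80195 = 14.6796
a^5/(5!(1-ρ)) = 192.5703/(120 × 0.42727) = 3.7558
P₀ = 1/(14.6796 + 3.7558) = 0.05424
Lq = P₀·a^5·ρ / (5!(1-ρ)²) = 0.054243 × 192.5703 × 0.57273 / (120 × 0.18256) = 0.2731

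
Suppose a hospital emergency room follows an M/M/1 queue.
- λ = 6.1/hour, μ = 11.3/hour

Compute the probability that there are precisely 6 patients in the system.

ρ = λ/μ = 6.1/11.3 = 0.5398
P(n) = (1-ρ)ρⁿ
P(6) = (1-0.5398) × 0.5398^6
P(6) = 0.4602 × 0.02474
P(6) = 0.01139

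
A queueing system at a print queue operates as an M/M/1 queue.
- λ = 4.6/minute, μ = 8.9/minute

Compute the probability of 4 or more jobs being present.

ρ = λ/μ = 4.6/8.9 = 0.51685
P(N ≥ n) = ρⁿ
P(N ≥ 4) = 0.51685^4
P(N ≥ 4) = 0.07136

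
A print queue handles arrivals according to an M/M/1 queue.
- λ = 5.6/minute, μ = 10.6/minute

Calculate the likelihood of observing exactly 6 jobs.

ρ = λ/μ = 5.6/10.6 = 0.5283
P(n) = (1-ρ)ρⁿ
P(6) = (1-0.5283) × 0.5283^6
P(6) = 0.47170 × 0.021741
P(6) = 0.01026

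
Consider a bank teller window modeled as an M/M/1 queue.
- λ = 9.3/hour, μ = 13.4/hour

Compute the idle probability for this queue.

ρ = λ/μ = 9.3/13.4 = 0.6940
P(0) = 1 - ρ = 1 - 0.6940 = 0.3060
The server is idle 30.60% of the time.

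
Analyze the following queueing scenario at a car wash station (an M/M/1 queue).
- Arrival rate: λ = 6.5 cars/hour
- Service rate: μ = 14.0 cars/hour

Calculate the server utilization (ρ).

Server utilization: ρ = λ/μ
ρ = 6.5/14.0 = 0.4643
The server is busy 46.43% of the time.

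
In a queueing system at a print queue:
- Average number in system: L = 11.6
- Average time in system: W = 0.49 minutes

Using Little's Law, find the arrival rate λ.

Little's Law: L = λW, so λ = L/W
λ = 11.6/0.49 = 23.6735 jobs/minute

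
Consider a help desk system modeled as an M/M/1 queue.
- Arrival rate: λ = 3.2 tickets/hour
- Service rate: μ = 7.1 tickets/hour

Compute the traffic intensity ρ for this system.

Server utilization: ρ = λ/μ
ρ = 3.2/7.1 = 0.4507
The server is busy 45.07% of the time.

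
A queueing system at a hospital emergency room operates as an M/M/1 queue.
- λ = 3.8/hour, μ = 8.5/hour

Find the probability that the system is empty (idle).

ρ = λ/μ = 3.8/8.5 = 0.4471
P(0) = 1 - ρ = 1 - 0.4471 = 0.5529
The server is idle 55.29% of the time.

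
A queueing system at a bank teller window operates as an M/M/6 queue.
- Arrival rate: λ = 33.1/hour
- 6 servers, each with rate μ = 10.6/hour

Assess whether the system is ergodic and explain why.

Stability requires ρ = λ/(cμ) < 1
ρ = 33.1/(6 × 10.6) = 33.1/63.60 = 0.5204
Since 0.5204 < 1, the system is STABLE.
The servers are busy 52.04% of the time.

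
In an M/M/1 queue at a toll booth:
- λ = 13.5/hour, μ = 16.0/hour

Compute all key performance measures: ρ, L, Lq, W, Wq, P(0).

Step 1: ρ = λ/μ = 13.5/16.0 = 0.8438
Step 2: L = λ/(μ-λ) = 13.5/2.50 = 5.4000
Step 3: Lq = λ²/(μ(μ-λ)) = 182.25/(16.0×2.50) = 4.5563
Step 4: W = 1/(μ-λ) = 1/2.50 = 0.4000
Step 5: Wq = λ/(μ(μ-λ)) = 13.5/(16.0×2.50) = 0.3375
Step 6: P(0) = 1-ρ = 0.1562
Verify: L = λW = 13.5×0.4000 = 5.4000 ✔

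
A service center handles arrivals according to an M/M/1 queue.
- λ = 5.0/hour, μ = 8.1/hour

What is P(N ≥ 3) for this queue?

ρ = λ/μ = 5.0/8.1 = 0.6173
P(N ≥ n) = ρⁿ
P(N ≥ 3) = 0.6173^3
P(N ≥ 3) = 0.2352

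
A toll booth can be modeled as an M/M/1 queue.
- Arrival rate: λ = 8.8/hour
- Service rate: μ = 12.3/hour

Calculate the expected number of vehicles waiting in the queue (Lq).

ρ = λ/μ = 8.8/12.3 = 0.7154
For M/M/1: Lq = λ²/(μ(μ-λ))
Lq = 77.44/(12.3 × 3.50)
Lq = 1.7988 vehicles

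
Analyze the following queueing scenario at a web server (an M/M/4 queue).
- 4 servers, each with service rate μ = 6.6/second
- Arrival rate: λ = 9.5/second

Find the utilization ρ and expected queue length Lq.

Traffic intensity: ρ = λ/(cμ) = 9.5/(4×6.6) = 0.3598
Since ρ = 0.3598 < 1, system is stable.
Offered load a = λ/μ = cρ = 9.5/6.6 = 1.4394
P₀ = [ Σₙ₌₀^3 aⁿ/n! + a^4/(4!(1-ρ)) ]⁻¹
Σ = a^0/0! + a^1/1! + a^2/2! + a^3/3! = 1.00000 + 1.43939 + 1.03593 + 0.497036 = 3.9724
a^4/(4!(1-ρ)) = 4.2926/(24 × 0.6402) = 0.2794
P₀ = 1/(3.9724 + 0.2794) = 0.2352
Lq = P₀·a^4·ρ / (4!(1-ρ)²) = 0.23520 × 4.2926 × 0.35985 / (24 × 0.40979) = 0.03694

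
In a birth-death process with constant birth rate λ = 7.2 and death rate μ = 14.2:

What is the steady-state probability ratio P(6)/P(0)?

For constant rates: P(n)/P(0) = (λ/μ)^n
P(6)/P(0) = (7.2/14.2)^6 = 0.50704^6 = 0.01699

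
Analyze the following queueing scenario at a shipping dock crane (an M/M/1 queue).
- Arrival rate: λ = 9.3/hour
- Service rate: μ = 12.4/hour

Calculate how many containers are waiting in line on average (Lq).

ρ = λ/μ = 9.3/12.4 = 0.7500
For M/M/1: Lq = λ²/(μ(μ-λ))
Lq = 86.49/(12.4 × 3.10)
Lq = 2.2500 containers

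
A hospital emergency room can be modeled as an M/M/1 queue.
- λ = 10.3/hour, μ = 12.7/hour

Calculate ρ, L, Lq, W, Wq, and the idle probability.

Step 1: ρ = λ/μ = 10.3/12.7 = 0.8110
Step 2: L = λ/(μ-λ) = 10.3/2.40 = 4.2917
Step 3: Lq = λ²/(μ(μ-λ)) = 106.09/(12.7×2.40) = 3.4806
Step 4: W = 1/(μ-λ) = 1/2.40 = 0.41667
Step 5: Wq = λ/(μ(μ-λ)) = 10.3/(12.7×2.40) = 0.3379
Step 6: P(0) = 1-ρ = 0.1890
Verify: L = λW = 10.3×0.41667 = 4.2917 ✔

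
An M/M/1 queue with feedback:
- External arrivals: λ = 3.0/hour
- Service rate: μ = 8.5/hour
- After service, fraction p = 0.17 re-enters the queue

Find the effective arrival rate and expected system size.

Effective arrival rate: λ_eff = λ/(1-p) = 3.0/(1-0.17) = 3.0/0.83 = 3.61446
ρ = λ_eff/μ = 3.61446/8.5 = 0.42523
L = ρ/(1-ρ) = 0.42523/(1-0.42523) = 0.7398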